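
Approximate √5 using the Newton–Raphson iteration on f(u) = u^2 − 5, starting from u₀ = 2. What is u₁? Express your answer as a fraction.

9/4

f'(u) = 2u.
f(2) = −1, f'(2) = 4, so u₁ = 2 − (−1)/4 = 9/4.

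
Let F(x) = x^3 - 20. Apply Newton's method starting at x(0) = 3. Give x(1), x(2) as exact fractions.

x(1) = 74/27, x(2) = 301027/110889

F'(x) = 3x^2.
F(3) = 7, F'(3) = 27, so x(1) = 3 - 7/27 = 74/27.
F(74/27) = 11564/19683, F'(74/27) = 5476/243, so x(2) = (74/27) - (11564/19683)/(5476/243) = 301027/110889.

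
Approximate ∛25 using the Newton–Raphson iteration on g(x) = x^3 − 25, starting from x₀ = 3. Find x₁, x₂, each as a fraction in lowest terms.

x₁ = 79/27, x₂ = 1478153/505521

g'(x) = 3x^2.
g(3) = 2, g'(3) = 27, so x₁ = 3 − 2/27 = 79/27.
g(79/27) = 964/19683, g'(79/27) = 6241/243, so x₂ = (79/27) − (964/19683)/(6241/243) = 1478153/505521.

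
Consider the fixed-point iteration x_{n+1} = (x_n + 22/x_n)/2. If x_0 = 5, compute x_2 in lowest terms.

4409/940

x_1 = (5 + 22/5)/2 = 47/10.
x_2 = (47/10 + 22/(47/10))/2 = 4409/940.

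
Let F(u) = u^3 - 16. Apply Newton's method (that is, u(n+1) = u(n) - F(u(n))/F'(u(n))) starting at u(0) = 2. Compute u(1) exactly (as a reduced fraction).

8/3

F'(u) = 3u^2.
F(2) = -8, F'(2) = 12, so u(1) = 2 - (-8)/12 = 8/3.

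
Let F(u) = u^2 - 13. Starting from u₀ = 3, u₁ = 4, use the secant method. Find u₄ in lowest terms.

4799/1331

F(3) = -4, F(4) = 3. u₂ = 4 - 3·(4 - 3)/(3 - (-4)) = 25/7.
F(4) = 3, F(25/7) = -12/49. u₃ = (25/7) - (-12/49)·((25/7) - 4)/((-12/49) - 3) = 191/53.
F(25/7) = -12/49, F(191/53) = -36/2809. u₄ = (191/53) - (-36/2809)·((191/53) - (25/7))/((-36/2809) - (-12/49)) = 4799/1331.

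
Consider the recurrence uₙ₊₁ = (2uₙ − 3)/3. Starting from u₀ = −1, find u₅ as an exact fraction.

−665/243

u₁ = (2·(−1) − 3)/3 = −5/3.
u₂ = (2·(−5/3) − 3)/3 = −19/9.
u₃ = (2·(−19/9) − 3)/3 = −65/27.
u₄ = (2·(−65/27) − 3)/3 = −211/81.
u₅ = (2·(−211/81) − 3)/3 = −665/243.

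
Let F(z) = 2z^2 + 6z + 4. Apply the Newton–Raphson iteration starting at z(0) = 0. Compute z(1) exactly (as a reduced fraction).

F'(z) = 4z + 6.
F(0) = 4, F'(0) = 6, so z(1) = 0 - 4/6 = -2/3.

-2/3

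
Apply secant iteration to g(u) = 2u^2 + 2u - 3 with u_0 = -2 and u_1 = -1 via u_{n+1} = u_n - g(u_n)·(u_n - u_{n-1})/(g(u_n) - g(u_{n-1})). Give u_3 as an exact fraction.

g(-2) = 1, g(-1) = -3. u_2 = (-1) - (-3)·((-1) - (-2))/((-3) - 1) = -7/4.
g(-1) = -3, g(-7/4) = -3/8. u_3 = (-7/4) - (-3/8)·((-7/4) - (-1))/((-3/8) - (-3)) = -13/7.

-13/7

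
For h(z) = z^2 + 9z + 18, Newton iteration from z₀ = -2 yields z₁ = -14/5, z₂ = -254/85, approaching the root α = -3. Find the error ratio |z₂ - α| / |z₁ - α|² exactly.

z₁ - α = -14/5 - (-3) = -14/5 + 3 = 1/5, so |z₁ - α| = 1/5.
z₂ - α = -254/85 - (-3) = -254/85 + 3 = 1/85, so |z₂ - α| = 1/85.
|z₁ - α|² = 1/25.
Ratio = (1/85) / (1/25) = 5/17.

5/17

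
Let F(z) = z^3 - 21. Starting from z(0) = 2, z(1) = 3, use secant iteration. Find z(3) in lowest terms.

F(2) = -13, F(3) = 6. z(2) = 3 - 6·(3 - 2)/(6 - (-13)) = 51/19.
F(3) = 6, F(51/19) = -11388/6859. z(3) = (51/19) - (-11388/6859)·((51/19) - 3)/((-11388/6859) - 6) = 8035/2919.

8035/2919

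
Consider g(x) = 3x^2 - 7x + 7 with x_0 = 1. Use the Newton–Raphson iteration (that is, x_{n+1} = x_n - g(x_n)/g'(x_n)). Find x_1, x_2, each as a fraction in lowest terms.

g'(x) = 6x - 7.
g(1) = 3, g'(1) = -1, so x_1 = 1 - 3/(-1) = 4.
g(4) = 27, g'(4) = 17, so x_2 = 4 - 27/17 = 41/17.

x_1 = 4, x_2 = 41/17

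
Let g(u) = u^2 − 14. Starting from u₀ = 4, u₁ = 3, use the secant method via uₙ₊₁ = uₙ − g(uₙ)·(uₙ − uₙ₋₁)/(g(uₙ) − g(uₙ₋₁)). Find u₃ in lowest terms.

g(4) = 2, g(3) = −5. u₂ = 3 − (−5)·(3 − 4)/((−5) − 2) = 26/7.
g(3) = −5, g(26/7) = −10/49. u₃ = (26/7) − (−10/49)·((26/7) − 3)/((−10/49) − (−5)) = 176/47.

176/47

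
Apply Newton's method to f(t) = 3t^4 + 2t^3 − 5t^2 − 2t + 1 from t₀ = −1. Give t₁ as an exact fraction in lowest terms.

−1/2

f'(t) = 12t^3 + 6t^2 − 10t − 2.
f(−1) = −1, f'(−1) = 2, so t₁ = (−1) − (−1)/2 = −1/2.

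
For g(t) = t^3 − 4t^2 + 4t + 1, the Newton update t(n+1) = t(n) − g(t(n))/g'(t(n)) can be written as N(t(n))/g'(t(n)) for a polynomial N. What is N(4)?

63

g'(t) = 3t^2 − 8t + 4.
N(t) = t·g'(t) − g(t) = t·(3t^2 − 8t + 4) − (t^3 − 4t^2 + 4t + 1) = 2t^3 − 4t^2 − 1.
N(4) = 63.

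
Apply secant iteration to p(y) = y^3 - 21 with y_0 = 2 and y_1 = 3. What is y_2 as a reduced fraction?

p(2) = -13, p(3) = 6. y_2 = 3 - 6·(3 - 2)/(6 - (-13)) = 51/19.

51/19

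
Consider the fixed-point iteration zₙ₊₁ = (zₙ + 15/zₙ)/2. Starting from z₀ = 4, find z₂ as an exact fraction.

1921/496

z₁ = (4 + 15/4)/2 = 31/8.
z₂ = (31/8 + 15/(31/8))/2 = 1921/496.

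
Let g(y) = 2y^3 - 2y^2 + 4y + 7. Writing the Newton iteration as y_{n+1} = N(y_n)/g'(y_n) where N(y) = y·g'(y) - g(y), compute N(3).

g'(y) = 6y^2 - 4y + 4.
N(y) = y·g'(y) - g(y) = y·(6y^2 - 4y + 4) - (2y^3 - 2y^2 + 4y + 7) = 4y^3 - 2y^2 - 7.
N(3) = 83.

83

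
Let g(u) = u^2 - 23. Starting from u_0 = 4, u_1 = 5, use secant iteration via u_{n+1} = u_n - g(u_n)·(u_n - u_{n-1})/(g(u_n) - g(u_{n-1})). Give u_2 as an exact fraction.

43/9

g(4) = -7, g(5) = 2. u_2 = 5 - 2·(5 - 4)/(2 - (-7)) = 43/9.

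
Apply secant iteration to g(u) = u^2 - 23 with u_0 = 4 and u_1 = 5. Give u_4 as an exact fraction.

g(4) = -7, g(5) = 2. u_2 = 5 - 2·(5 - 4)/(2 - (-7)) = 43/9.
g(5) = 2, g(43/9) = -14/81. u_3 = (43/9) - (-14/81)·((43/9) - 5)/((-14/81) - 2) = 211/44.
g(43/9) = -14/81, g(211/44) = -7/1936. u_4 = (211/44) - (-7/1936)·((211/44) - (43/9))/((-7/1936) - (-14/81)) = 18181/3791.

18181/3791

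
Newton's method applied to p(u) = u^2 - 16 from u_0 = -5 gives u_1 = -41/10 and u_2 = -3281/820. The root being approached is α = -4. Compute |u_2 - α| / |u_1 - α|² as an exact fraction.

5/41

u_1 - α = -41/10 - (-4) = -41/10 + 4 = -1/10, so |u_1 - α| = 1/10.
u_2 - α = -3281/820 - (-4) = -3281/820 + 4 = -1/820, so |u_2 - α| = 1/820.
|u_1 - α|² = 1/100.
Ratio = (1/820) / (1/100) = 5/41.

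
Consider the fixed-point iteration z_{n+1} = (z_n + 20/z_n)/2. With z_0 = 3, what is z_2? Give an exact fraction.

z_1 = (3 + 20/3)/2 = 29/6.
z_2 = (29/6 + 20/(29/6))/2 = 1561/348.

1561/348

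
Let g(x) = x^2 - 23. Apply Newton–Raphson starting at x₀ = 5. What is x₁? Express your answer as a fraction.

g'(x) = 2x.
g(5) = 2, g'(5) = 10, so x₁ = 5 - 2/10 = 24/5.

24/5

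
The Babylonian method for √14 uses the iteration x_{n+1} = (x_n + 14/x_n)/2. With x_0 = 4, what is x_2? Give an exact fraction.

x_1 = (4 + 14/4)/2 = 15/4.
x_2 = (15/4 + 14/(15/4))/2 = 449/120.

449/120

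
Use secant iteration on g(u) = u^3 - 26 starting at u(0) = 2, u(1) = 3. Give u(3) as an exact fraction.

28370/9577

g(2) = -18, g(3) = 1. u(2) = 3 - 1·(3 - 2)/(1 - (-18)) = 56/19.
g(3) = 1, g(56/19) = -2718/6859. u(3) = (56/19) - (-2718/6859)·((56/19) - 3)/((-2718/6859) - 1) = 28370/9577.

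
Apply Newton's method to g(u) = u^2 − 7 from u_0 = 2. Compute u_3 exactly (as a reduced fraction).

g'(u) = 2u.
g(2) = −3, g'(2) = 4, so u_1 = 2 − (−3)/4 = 11/4.
g(11/4) = 9/16, g'(11/4) = 11/2, so u_2 = (11/4) − (9/16)/(11/2) = 233/88.
g(233/88) = 81/7744, g'(233/88) = 233/44, so u_3 = (233/88) − (81/7744)/(233/44) = 108497/41008.

108497/41008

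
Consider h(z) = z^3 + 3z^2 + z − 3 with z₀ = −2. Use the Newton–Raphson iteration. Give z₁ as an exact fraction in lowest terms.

−1

h'(z) = 3z^2 + 6z + 1.
h(−2) = −1, h'(−2) = 1, so z₁ = (−2) − (−1)/1 = −1.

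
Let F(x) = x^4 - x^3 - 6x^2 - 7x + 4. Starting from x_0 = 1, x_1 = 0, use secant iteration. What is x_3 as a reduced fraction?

F(1) = -9, F(0) = 4. x_2 = 0 - 4·(0 - 1)/(4 - (-9)) = 4/13.
F(0) = 4, F(4/13) = 35928/28561. x_3 = (4/13) - (35928/28561)·((4/13) - 0)/((35928/28561) - 4) = 8788/19579.

8788/19579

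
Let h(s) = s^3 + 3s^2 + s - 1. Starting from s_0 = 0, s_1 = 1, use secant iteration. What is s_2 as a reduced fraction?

h(0) = -1, h(1) = 4. s_2 = 1 - 4·(1 - 0)/(4 - (-1)) = 1/5.

1/5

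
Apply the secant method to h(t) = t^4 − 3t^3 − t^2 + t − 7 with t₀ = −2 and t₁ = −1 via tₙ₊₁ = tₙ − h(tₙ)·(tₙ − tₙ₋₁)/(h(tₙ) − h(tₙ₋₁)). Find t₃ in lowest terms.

−113785/81017

h(−2) = 27, h(−1) = −5. t₂ = (−1) − (−5)·((−1) − (−2))/((−5) − 27) = −37/32.
h(−1) = −5, h(−37/32) = −3217455/1048576. t₃ = (−37/32) − (−3217455/1048576)·((−37/32) − (−1))/((−3217455/1048576) − (−5)) = −113785/81017.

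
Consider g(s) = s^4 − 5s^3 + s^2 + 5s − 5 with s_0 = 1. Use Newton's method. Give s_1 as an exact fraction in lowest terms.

1/4

g'(s) = 4s^3 − 15s^2 + 2s + 5.
g(1) = −3, g'(1) = −4, so s_1 = 1 − (−3)/(−4) = 1/4.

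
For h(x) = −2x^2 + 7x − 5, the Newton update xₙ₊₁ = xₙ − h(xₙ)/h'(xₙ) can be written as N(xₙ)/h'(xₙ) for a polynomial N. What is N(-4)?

−27

h'(x) = −4x + 7.
N(x) = x·h'(x) − h(x) = x·(−4x + 7) − (−2x^2 + 7x − 5) = −2x^2 + 5.
N(-4) = −27.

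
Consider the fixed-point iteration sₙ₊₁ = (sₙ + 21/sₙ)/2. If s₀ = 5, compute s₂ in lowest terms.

527/115

s₁ = (5 + 21/5)/2 = 23/5.
s₂ = (23/5 + 21/(23/5))/2 = 527/115.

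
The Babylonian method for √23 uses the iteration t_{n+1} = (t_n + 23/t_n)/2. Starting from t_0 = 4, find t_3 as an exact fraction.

t_1 = (4 + 23/4)/2 = 39/8.
t_2 = (39/8 + 23/(39/8))/2 = 2993/624.
t_3 = (2993/624 + 23/(2993/624))/2 = 17913697/3735264.

17913697/3735264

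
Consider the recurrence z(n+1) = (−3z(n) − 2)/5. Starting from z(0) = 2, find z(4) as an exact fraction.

26/625

z(1) = (−3·2 − 2)/5 = −8/5.
z(2) = (−3·(−8/5) − 2)/5 = 14/25.
z(3) = (−3·(14/25) − 2)/5 = −92/125.
z(4) = (−3·(−92/125) − 2)/5 = 26/625.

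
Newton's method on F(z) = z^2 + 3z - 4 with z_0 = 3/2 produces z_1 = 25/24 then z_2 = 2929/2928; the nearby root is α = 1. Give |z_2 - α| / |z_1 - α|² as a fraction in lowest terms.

12/61

z_1 - α = 25/24 - 1 = 1/24, so |z_1 - α| = 1/24.
z_2 - α = 2929/2928 - 1 = 1/2928, so |z_2 - α| = 1/2928.
|z_1 - α|² = 1/576.
Ratio = (1/2928) / (1/576) = 12/61.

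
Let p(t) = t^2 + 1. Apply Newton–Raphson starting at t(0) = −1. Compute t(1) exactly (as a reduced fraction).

p'(t) = 2t.
p(−1) = 2, p'(−1) = −2, so t(1) = (−1) − 2/(−2) = 0.

0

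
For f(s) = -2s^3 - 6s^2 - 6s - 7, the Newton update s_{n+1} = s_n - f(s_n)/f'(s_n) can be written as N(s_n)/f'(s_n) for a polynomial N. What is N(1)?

f'(s) = -6s^2 - 12s - 6.
N(s) = s·f'(s) - f(s) = s·(-6s^2 - 12s - 6) - (-2s^3 - 6s^2 - 6s - 7) = -4s^3 - 6s^2 + 7.
N(1) = -3.

-3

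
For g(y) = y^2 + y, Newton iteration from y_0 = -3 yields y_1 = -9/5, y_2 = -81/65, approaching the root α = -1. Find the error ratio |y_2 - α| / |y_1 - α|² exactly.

y_1 - α = -9/5 - (-1) = -9/5 + 1 = -4/5, so |y_1 - α| = 4/5.
y_2 - α = -81/65 - (-1) = -81/65 + 1 = -16/65, so |y_2 - α| = 16/65.
|y_1 - α|² = 16/25.
Ratio = (16/65) / (16/25) = 5/13.

5/13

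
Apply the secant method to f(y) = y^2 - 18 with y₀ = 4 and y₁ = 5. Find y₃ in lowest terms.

f(4) = -2, f(5) = 7. y₂ = 5 - 7·(5 - 4)/(7 - (-2)) = 38/9.
f(5) = 7, f(38/9) = -14/81. y₃ = (38/9) - (-14/81)·((38/9) - 5)/((-14/81) - 7) = 352/83.

352/83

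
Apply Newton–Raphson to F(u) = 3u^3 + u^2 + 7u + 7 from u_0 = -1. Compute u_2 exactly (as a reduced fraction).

-65/77

F'(u) = 9u^2 + 2u + 7.
F(-1) = -2, F'(-1) = 14, so u_1 = (-1) - (-2)/14 = -6/7.
F(-6/7) = -53/343, F'(-6/7) = 583/49, so u_2 = (-6/7) - (-53/343)/(583/49) = -65/77.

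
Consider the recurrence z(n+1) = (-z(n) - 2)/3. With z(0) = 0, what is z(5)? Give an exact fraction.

-122/243

z(1) = (-0 - 2)/3 = -2/3.
z(2) = (-(-2/3) - 2)/3 = -4/9.
z(3) = (-(-4/9) - 2)/3 = -14/27.
z(4) = (-(-14/27) - 2)/3 = -40/81.
z(5) = (-(-40/81) - 2)/3 = -122/243.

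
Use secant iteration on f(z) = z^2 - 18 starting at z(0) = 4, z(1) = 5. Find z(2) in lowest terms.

f(4) = -2, f(5) = 7. z(2) = 5 - 7·(5 - 4)/(7 - (-2)) = 38/9.

38/9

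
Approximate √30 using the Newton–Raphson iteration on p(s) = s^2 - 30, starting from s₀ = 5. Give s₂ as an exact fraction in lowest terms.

241/44

p'(s) = 2s.
p(5) = -5, p'(5) = 10, so s₁ = 5 - (-5)/10 = 11/2.
p(11/2) = 1/4, p'(11/2) = 11, so s₂ = (11/2) - (1/4)/11 = 241/44.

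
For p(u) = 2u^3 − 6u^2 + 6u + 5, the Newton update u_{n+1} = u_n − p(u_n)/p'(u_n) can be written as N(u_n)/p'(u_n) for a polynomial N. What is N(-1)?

−15

p'(u) = 6u^2 − 12u + 6.
N(u) = u·p'(u) − p(u) = u·(6u^2 − 12u + 6) − (2u^3 − 6u^2 + 6u + 5) = 4u^3 − 6u^2 − 5.
N(-1) = −15.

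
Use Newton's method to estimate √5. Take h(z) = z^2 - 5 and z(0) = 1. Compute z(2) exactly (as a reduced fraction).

h'(z) = 2z.
h(1) = -4, h'(1) = 2, so z(1) = 1 - (-4)/2 = 3.
h(3) = 4, h'(3) = 6, so z(2) = 3 - 4/6 = 7/3.

7/3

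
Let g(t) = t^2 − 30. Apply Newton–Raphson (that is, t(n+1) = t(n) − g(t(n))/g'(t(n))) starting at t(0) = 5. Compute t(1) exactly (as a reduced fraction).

11/2

g'(t) = 2t.
g(5) = −5, g'(5) = 10, so t(1) = 5 − (−5)/10 = 11/2.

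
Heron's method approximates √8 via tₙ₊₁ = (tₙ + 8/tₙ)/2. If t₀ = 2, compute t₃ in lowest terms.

t₁ = (2 + 8/2)/2 = 3.
t₂ = (3 + 8/3)/2 = 17/6.
t₃ = (17/6 + 8/(17/6))/2 = 577/204.

577/204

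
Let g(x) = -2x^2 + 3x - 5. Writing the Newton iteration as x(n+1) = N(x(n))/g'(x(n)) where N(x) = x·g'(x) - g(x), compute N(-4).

g'(x) = -4x + 3.
N(x) = x·g'(x) - g(x) = x·(-4x + 3) - (-2x^2 + 3x - 5) = -2x^2 + 5.
N(-4) = -27.

-27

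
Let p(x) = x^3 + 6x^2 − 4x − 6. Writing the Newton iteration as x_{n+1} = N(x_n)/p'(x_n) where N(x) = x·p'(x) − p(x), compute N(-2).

14

p'(x) = 3x^2 + 12x − 4.
N(x) = x·p'(x) − p(x) = x·(3x^2 + 12x − 4) − (x^3 + 6x^2 − 4x − 6) = 2x^3 + 6x^2 + 6.
N(-2) = 14.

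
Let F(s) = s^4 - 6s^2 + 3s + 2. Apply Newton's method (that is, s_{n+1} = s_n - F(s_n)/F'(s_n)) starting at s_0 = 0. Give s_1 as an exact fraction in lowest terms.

-2/3

F'(s) = 4s^3 - 12s + 3.
F(0) = 2, F'(0) = 3, so s_1 = 0 - 2/3 = -2/3.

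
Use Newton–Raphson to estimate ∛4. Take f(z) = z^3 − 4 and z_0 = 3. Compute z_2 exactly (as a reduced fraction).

117239/68121

f'(z) = 3z^2.
f(3) = 23, f'(3) = 27, so z_1 = 3 − 23/27 = 58/27.
f(58/27) = 116380/19683, f'(58/27) = 3364/243, so z_2 = (58/27) − (116380/19683)/(3364/243) = 117239/68121.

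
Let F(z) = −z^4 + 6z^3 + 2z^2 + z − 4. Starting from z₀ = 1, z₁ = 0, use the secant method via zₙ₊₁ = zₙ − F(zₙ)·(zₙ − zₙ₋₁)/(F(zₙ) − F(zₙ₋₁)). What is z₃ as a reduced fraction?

F(1) = 4, F(0) = −4. z₂ = 0 − (−4)·(0 − 1)/((−4) − 4) = 1/2.
F(0) = −4, F(1/2) = −37/16. z₃ = (1/2) − (−37/16)·((1/2) − 0)/((−37/16) − (−4)) = 32/27.

32/27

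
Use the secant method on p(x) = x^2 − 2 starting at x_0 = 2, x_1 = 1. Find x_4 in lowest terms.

p(2) = 2, p(1) = −1. x_2 = 1 − (−1)·(1 − 2)/((−1) − 2) = 4/3.
p(1) = −1, p(4/3) = −2/9. x_3 = (4/3) − (−2/9)·((4/3) − 1)/((−2/9) − (−1)) = 10/7.
p(4/3) = −2/9, p(10/7) = 2/49. x_4 = (10/7) − (2/49)·((10/7) − (4/3))/((2/49) − (−2/9)) = 41/29.

41/29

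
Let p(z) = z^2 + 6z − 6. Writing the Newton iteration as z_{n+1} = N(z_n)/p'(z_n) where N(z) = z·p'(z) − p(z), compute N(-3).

15

p'(z) = 2z + 6.
N(z) = z·p'(z) − p(z) = z·(2z + 6) − (z^2 + 6z − 6) = z^2 + 6.
N(-3) = 15.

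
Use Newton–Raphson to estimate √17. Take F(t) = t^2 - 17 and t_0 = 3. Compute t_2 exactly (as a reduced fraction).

161/39

F'(t) = 2t.
F(3) = -8, F'(3) = 6, so t_1 = 3 - (-8)/6 = 13/3.
F(13/3) = 16/9, F'(13/3) = 26/3, so t_2 = (13/3) - (16/9)/(26/3) = 161/39.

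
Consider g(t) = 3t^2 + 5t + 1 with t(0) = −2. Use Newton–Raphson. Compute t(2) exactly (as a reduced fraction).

−314/217

g'(t) = 6t + 5.
g(−2) = 3, g'(−2) = −7, so t(1) = (−2) − 3/(−7) = −11/7.
g(−11/7) = 27/49, g'(−11/7) = −31/7, so t(2) = (−11/7) − (27/49)/(−31/7) = −314/217.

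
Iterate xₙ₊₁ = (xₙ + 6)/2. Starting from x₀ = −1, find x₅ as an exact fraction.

x₁ = ((−1) + 6)/2 = 5/2.
x₂ = ((5/2) + 6)/2 = 17/4.
x₃ = ((17/4) + 6)/2 = 41/8.
x₄ = ((41/8) + 6)/2 = 89/16.
x₅ = ((89/16) + 6)/2 = 185/32.

185/32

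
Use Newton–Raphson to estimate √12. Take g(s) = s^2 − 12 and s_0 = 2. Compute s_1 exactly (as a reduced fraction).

g'(s) = 2s.
g(2) = −8, g'(2) = 4, so s_1 = 2 − (−8)/4 = 4.

4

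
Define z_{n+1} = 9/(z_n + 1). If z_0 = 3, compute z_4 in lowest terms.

z_1 = 9/(3 + 1) = 9/4.
z_2 = 9/(9/4 + 1) = 36/13.
z_3 = 9/(36/13 + 1) = 117/49.
z_4 = 9/(117/49 + 1) = 441/166.

441/166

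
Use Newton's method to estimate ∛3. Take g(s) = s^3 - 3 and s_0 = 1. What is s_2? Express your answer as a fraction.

331/225

g'(s) = 3s^2.
g(1) = -2, g'(1) = 3, so s_1 = 1 - (-2)/3 = 5/3.
g(5/3) = 44/27, g'(5/3) = 25/3, so s_2 = (5/3) - (44/27)/(25/3) = 331/225.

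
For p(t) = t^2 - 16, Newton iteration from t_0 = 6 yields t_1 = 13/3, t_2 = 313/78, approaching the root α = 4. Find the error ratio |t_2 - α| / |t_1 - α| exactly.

1/26

t_1 - α = 13/3 - 4 = 1/3, so |t_1 - α| = 1/3.
t_2 - α = 313/78 - 4 = 1/78, so |t_2 - α| = 1/78.
Ratio = (1/78) / (1/3) = 1/26.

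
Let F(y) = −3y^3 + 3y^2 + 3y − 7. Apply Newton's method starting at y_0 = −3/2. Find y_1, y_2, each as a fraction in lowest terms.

F'(y) = −9y^2 + 6y + 3.
F(−3/2) = 43/8, F'(−3/2) = −105/4, so y_1 = (−3/2) − (43/8)/(−105/4) = −136/105.
F(−136/105) = 257011/385875, F'(−136/105) = −24341/1225, so y_2 = (−136/105) − (257011/385875)/(−24341/1225) = −9674117/7667415.

y_1 = −136/105, y_2 = −9674117/7667415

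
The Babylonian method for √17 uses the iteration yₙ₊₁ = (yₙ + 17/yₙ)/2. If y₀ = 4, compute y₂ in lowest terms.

2177/528

y₁ = (4 + 17/4)/2 = 33/8.
y₂ = (33/8 + 17/(33/8))/2 = 2177/528.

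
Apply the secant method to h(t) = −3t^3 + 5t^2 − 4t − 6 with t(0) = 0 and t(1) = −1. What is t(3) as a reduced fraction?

h(0) = −6, h(−1) = 6. t(2) = (−1) − 6·((−1) − 0)/(6 − (−6)) = −1/2.
h(−1) = 6, h(−1/2) = −19/8. t(3) = (−1/2) − (−19/8)·((−1/2) − (−1))/((−19/8) − 6) = −43/67.

−43/67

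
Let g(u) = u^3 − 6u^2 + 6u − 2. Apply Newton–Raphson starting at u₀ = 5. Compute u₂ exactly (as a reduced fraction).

15371/3171

g'(u) = 3u^2 − 12u + 6.
g(5) = 3, g'(5) = 21, so u₁ = 5 − 3/21 = 34/7.
g(34/7) = 62/343, g'(34/7) = 906/49, so u₂ = (34/7) − (62/343)/(906/49) = 15371/3171.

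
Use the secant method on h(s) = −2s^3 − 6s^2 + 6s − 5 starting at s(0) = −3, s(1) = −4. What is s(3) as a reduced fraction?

−17666/4501

h(−3) = −23, h(−4) = 3. s(2) = (−4) − 3·((−4) − (−3))/(3 − (−23)) = −101/26.
h(−4) = 3, h(−101/26) = −14145/8788. s(3) = (−101/26) − (−14145/8788)·((−101/26) − (−4))/((−14145/8788) − 3) = −17666/4501.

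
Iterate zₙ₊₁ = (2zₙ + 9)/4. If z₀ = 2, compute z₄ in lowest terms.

z₁ = (2·2 + 9)/4 = 13/4.
z₂ = (2·(13/4) + 9)/4 = 31/8.
z₃ = (2·(31/8) + 9)/4 = 67/16.
z₄ = (2·(67/16) + 9)/4 = 139/32.

139/32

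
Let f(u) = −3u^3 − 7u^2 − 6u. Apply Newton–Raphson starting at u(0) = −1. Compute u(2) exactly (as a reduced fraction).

13/29

f'(u) = −9u^2 − 14u − 6.
f(−1) = 2, f'(−1) = −1, so u(1) = (−1) − 2/(−1) = 1.
f(1) = −16, f'(1) = −29, so u(2) = 1 − (−16)/(−29) = 13/29.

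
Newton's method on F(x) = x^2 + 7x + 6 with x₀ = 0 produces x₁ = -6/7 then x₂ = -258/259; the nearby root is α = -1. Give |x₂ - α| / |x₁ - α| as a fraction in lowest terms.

x₁ - α = -6/7 - (-1) = -6/7 + 1 = 1/7, so |x₁ - α| = 1/7.
x₂ - α = -258/259 - (-1) = -258/259 + 1 = 1/259, so |x₂ - α| = 1/259.
Ratio = (1/259) / (1/7) = 1/37.

1/37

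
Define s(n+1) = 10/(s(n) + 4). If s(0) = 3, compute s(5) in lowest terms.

3170/1823

s(1) = 10/(3 + 4) = 10/7.
s(2) = 10/(10/7 + 4) = 35/19.
s(3) = 10/(35/19 + 4) = 190/111.
s(4) = 10/(190/111 + 4) = 555/317.
s(5) = 10/(555/317 + 4) = 3170/1823.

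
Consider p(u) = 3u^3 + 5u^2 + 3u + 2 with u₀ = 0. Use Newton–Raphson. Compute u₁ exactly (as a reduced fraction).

p'(u) = 9u^2 + 10u + 3.
p(0) = 2, p'(0) = 3, so u₁ = 0 - 2/3 = -2/3.

-2/3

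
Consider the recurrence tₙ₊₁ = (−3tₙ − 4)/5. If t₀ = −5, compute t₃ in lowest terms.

59/125

t₁ = (−3·(−5) − 4)/5 = 11/5.
t₂ = (−3·(11/5) − 4)/5 = −53/25.
t₃ = (−3·(−53/25) − 4)/5 = 59/125.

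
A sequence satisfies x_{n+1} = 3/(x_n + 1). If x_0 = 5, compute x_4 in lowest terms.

3/2

x_1 = 3/(5 + 1) = 1/2.
x_2 = 3/(1/2 + 1) = 2.
x_3 = 3/(2 + 1) = 1.
x_4 = 3/(1 + 1) = 3/2.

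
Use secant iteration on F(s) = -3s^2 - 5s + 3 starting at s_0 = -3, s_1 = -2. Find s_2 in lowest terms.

-21/10

F(-3) = -9, F(-2) = 1. s_2 = (-2) - 1·((-2) - (-3))/(1 - (-9)) = -21/10.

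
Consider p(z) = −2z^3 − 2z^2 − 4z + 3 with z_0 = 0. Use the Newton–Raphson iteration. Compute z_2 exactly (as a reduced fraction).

93/166

p'(z) = −6z^2 − 4z − 4.
p(0) = 3, p'(0) = −4, so z_1 = 0 − 3/(−4) = 3/4.
p(3/4) = −63/32, p'(3/4) = −83/8, so z_2 = (3/4) − (−63/32)/(−83/8) = 93/166.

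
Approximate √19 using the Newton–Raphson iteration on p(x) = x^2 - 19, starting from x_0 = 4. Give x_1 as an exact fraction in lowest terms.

p'(x) = 2x.
p(4) = -3, p'(4) = 8, so x_1 = 4 - (-3)/8 = 35/8.

35/8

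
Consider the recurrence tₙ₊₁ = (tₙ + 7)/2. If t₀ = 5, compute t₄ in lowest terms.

t₁ = (5 + 7)/2 = 6.
t₂ = (6 + 7)/2 = 13/2.
t₃ = ((13/2) + 7)/2 = 27/4.
t₄ = ((27/4) + 7)/2 = 55/8.

55/8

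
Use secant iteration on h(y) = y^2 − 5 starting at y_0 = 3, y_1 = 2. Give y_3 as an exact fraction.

h(3) = 4, h(2) = −1. y_2 = 2 − (−1)·(2 − 3)/((−1) − 4) = 11/5.
h(2) = −1, h(11/5) = −4/25. y_3 = (11/5) − (−4/25)·((11/5) − 2)/((−4/25) − (−1)) = 47/21.

47/21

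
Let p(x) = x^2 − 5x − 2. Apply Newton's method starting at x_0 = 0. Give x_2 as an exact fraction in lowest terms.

−54/145

p'(x) = 2x − 5.
p(0) = −2, p'(0) = −5, so x_1 = 0 − (−2)/(−5) = −2/5.
p(−2/5) = 4/25, p'(−2/5) = −29/5, so x_2 = (−2/5) − (4/25)/(−29/5) = −54/145.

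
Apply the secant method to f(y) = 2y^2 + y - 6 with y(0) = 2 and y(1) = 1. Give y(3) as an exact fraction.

f(2) = 4, f(1) = -3. y(2) = 1 - (-3)·(1 - 2)/((-3) - 4) = 10/7.
f(1) = -3, f(10/7) = -24/49. y(3) = (10/7) - (-24/49)·((10/7) - 1)/((-24/49) - (-3)) = 62/41.

62/41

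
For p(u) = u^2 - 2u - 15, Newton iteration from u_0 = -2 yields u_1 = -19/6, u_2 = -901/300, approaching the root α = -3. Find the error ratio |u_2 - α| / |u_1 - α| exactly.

1/50

u_1 - α = -19/6 - (-3) = -19/6 + 3 = -1/6, so |u_1 - α| = 1/6.
u_2 - α = -901/300 - (-3) = -901/300 + 3 = -1/300, so |u_2 - α| = 1/300.
Ratio = (1/300) / (1/6) = 1/50.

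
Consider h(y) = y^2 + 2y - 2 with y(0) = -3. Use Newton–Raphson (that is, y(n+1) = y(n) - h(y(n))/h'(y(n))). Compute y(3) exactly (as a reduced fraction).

-29681/10864

h'(y) = 2y + 2.
h(-3) = 1, h'(-3) = -4, so y(1) = (-3) - 1/(-4) = -11/4.
h(-11/4) = 1/16, h'(-11/4) = -7/2, so y(2) = (-11/4) - (1/16)/(-7/2) = -153/56.
h(-153/56) = 1/3136, h'(-153/56) = -97/28, so y(3) = (-153/56) - (1/3136)/(-97/28) = -29681/10864.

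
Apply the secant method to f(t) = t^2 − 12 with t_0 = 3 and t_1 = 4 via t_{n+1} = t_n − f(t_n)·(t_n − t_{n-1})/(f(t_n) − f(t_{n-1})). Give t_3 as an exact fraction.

f(3) = −3, f(4) = 4. t_2 = 4 − 4·(4 − 3)/(4 − (−3)) = 24/7.
f(4) = 4, f(24/7) = −12/49. t_3 = (24/7) − (−12/49)·((24/7) − 4)/((−12/49) − 4) = 45/13.

45/13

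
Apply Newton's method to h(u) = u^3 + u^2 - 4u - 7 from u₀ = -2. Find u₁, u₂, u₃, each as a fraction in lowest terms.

u₁ = -5/4, u₂ = -149/58, u₃ = -1981228/1040027

h'(u) = 3u^2 + 2u - 4.
h(-2) = -3, h'(-2) = 4, so u₁ = (-2) - (-3)/4 = -5/4.
h(-5/4) = -153/64, h'(-5/4) = -29/16, so u₂ = (-5/4) - (-153/64)/(-29/16) = -149/58.
h(-149/58) = -1381131/195112, h'(-149/58) = 35863/3364, so u₃ = (-149/58) - (-1381131/195112)/(35863/3364) = -1981228/1040027.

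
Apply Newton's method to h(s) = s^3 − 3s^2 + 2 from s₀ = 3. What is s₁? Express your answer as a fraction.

h'(s) = 3s^2 − 6s.
h(3) = 2, h'(3) = 9, so s₁ = 3 − 2/9 = 25/9.

25/9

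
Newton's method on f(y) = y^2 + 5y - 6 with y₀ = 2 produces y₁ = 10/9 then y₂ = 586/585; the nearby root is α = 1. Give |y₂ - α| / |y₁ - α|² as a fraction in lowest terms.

9/65

y₁ - α = 10/9 - 1 = 1/9, so |y₁ - α| = 1/9.
y₂ - α = 586/585 - 1 = 1/585, so |y₂ - α| = 1/585.
|y₁ - α|² = 1/81.
Ratio = (1/585) / (1/81) = 9/65.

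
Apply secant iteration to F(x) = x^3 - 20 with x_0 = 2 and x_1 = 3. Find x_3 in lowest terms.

23270/8599

F(2) = -12, F(3) = 7. x_2 = 3 - 7·(3 - 2)/(7 - (-12)) = 50/19.
F(3) = 7, F(50/19) = -12180/6859. x_3 = (50/19) - (-12180/6859)·((50/19) - 3)/((-12180/6859) - 7) = 23270/8599.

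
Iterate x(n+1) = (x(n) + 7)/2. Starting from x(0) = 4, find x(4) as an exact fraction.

109/16

x(1) = (4 + 7)/2 = 11/2.
x(2) = ((11/2) + 7)/2 = 25/4.
x(3) = ((25/4) + 7)/2 = 53/8.
x(4) = ((53/8) + 7)/2 = 109/16.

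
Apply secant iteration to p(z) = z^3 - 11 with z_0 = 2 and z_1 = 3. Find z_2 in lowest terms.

41/19

p(2) = -3, p(3) = 16. z_2 = 3 - 16·(3 - 2)/(16 - (-3)) = 41/19.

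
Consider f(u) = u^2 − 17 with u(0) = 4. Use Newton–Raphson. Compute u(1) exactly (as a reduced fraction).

f'(u) = 2u.
f(4) = −1, f'(4) = 8, so u(1) = 4 − (−1)/8 = 33/8.

33/8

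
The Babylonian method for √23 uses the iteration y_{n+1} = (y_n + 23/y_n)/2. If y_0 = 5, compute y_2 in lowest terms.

1151/240

y_1 = (5 + 23/5)/2 = 24/5.
y_2 = (24/5 + 23/(24/5))/2 = 1151/240.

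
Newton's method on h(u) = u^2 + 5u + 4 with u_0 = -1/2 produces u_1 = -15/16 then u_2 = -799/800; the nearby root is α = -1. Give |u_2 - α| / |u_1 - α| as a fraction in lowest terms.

1/50

u_1 - α = -15/16 - (-1) = -15/16 + 1 = 1/16, so |u_1 - α| = 1/16.
u_2 - α = -799/800 - (-1) = -799/800 + 1 = 1/800, so |u_2 - α| = 1/800.
Ratio = (1/800) / (1/16) = 1/50.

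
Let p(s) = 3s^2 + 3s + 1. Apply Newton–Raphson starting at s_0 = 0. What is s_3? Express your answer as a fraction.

-1/3

p'(s) = 6s + 3.
p(0) = 1, p'(0) = 3, so s_1 = 0 - 1/3 = -1/3.
p(-1/3) = 1/3, p'(-1/3) = 1, so s_2 = (-1/3) - (1/3)/1 = -2/3.
p(-2/3) = 1/3, p'(-2/3) = -1, so s_3 = (-2/3) - (1/3)/(-1) = -1/3.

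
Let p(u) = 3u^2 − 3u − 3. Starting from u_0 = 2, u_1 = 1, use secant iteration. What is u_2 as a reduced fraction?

p(2) = 3, p(1) = −3. u_2 = 1 − (−3)·(1 − 2)/((−3) − 3) = 3/2.

3/2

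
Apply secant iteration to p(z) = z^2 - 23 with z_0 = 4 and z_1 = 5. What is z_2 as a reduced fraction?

p(4) = -7, p(5) = 2. z_2 = 5 - 2·(5 - 4)/(2 - (-7)) = 43/9.

43/9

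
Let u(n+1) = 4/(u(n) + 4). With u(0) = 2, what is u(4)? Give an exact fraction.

u(1) = 4/(2 + 4) = 2/3.
u(2) = 4/(2/3 + 4) = 6/7.
u(3) = 4/(6/7 + 4) = 14/17.
u(4) = 4/(14/17 + 4) = 34/41.

34/41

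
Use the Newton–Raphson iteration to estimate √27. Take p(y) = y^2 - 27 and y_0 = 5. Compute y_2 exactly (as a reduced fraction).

1351/260

p'(y) = 2y.
p(5) = -2, p'(5) = 10, so y_1 = 5 - (-2)/10 = 26/5.
p(26/5) = 1/25, p'(26/5) = 52/5, so y_2 = (26/5) - (1/25)/(52/5) = 1351/260.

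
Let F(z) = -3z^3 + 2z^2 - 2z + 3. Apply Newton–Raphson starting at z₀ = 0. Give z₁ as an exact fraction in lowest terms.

F'(z) = -9z^2 + 4z - 2.
F(0) = 3, F'(0) = -2, so z₁ = 0 - 3/(-2) = 3/2.

3/2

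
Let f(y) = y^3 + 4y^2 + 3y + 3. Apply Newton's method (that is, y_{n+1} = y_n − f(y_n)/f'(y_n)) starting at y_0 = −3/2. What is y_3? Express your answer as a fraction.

f'(y) = 3y^2 + 8y + 3.
f(−3/2) = 33/8, f'(−3/2) = −9/4, so y_1 = (−3/2) − (33/8)/(−9/4) = 1/3.
f(1/3) = 121/27, f'(1/3) = 6, so y_2 = (1/3) − (121/27)/6 = −67/162.
f(−67/162) = 10087649/4251528, f'(−67/162) = 1789/8748, so y_3 = (−67/162) − (10087649/4251528)/(1789/8748) = −5223619/434727.

−5223619/434727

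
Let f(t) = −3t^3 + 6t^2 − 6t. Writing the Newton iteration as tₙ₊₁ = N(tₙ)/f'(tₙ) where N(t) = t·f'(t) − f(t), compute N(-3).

f'(t) = −9t^2 + 12t − 6.
N(t) = t·f'(t) − f(t) = t·(−9t^2 + 12t − 6) − (−3t^3 + 6t^2 − 6t) = −6t^3 + 6t^2.
N(-3) = 216.

216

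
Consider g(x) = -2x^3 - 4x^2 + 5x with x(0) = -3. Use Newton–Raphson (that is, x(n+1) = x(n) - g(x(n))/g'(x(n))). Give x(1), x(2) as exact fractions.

x(1) = -72/25, x(2) = -974592/339475

g'(x) = -6x^2 - 8x + 5.
g(-3) = 3, g'(-3) = -25, so x(1) = (-3) - 3/(-25) = -72/25.
g(-72/25) = 3096/15625, g'(-72/25) = -13579/625, so x(2) = (-72/25) - (3096/15625)/(-13579/625) = -974592/339475.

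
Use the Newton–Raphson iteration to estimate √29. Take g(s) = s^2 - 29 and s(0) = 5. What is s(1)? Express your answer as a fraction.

27/5

g'(s) = 2s.
g(5) = -4, g'(5) = 10, so s(1) = 5 - (-4)/10 = 27/5.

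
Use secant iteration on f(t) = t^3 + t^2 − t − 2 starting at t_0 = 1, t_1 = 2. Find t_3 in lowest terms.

902/775

f(1) = −1, f(2) = 8. t_2 = 2 − 8·(2 − 1)/(8 − (−1)) = 10/9.
f(2) = 8, f(10/9) = −368/729. t_3 = (10/9) − (−368/729)·((10/9) − 2)/((−368/729) − 8) = 902/775.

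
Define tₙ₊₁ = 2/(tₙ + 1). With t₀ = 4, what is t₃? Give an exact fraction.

14/17

t₁ = 2/(4 + 1) = 2/5.
t₂ = 2/(2/5 + 1) = 10/7.
t₃ = 2/(10/7 + 1) = 14/17.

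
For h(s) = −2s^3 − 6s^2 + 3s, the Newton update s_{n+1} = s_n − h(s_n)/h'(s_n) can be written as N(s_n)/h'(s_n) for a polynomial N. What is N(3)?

h'(s) = −6s^2 − 12s + 3.
N(s) = s·h'(s) − h(s) = s·(−6s^2 − 12s + 3) − (−2s^3 − 6s^2 + 3s) = −4s^3 − 6s^2.
N(3) = −162.

−162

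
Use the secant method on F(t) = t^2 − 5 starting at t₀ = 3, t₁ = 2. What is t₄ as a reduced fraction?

F(3) = 4, F(2) = −1. t₂ = 2 − (−1)·(2 − 3)/((−1) − 4) = 11/5.
F(2) = −1, F(11/5) = −4/25. t₃ = (11/5) − (−4/25)·((11/5) − 2)/((−4/25) − (−1)) = 47/21.
F(11/5) = −4/25, F(47/21) = 4/441. t₄ = (47/21) − (4/441)·((47/21) − (11/5))/((4/441) − (−4/25)) = 521/233.

521/233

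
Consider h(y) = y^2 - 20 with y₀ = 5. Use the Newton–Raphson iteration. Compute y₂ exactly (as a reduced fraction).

h'(y) = 2y.
h(5) = 5, h'(5) = 10, so y₁ = 5 - 5/10 = 9/2.
h(9/2) = 1/4, h'(9/2) = 9, so y₂ = (9/2) - (1/4)/9 = 161/36.

161/36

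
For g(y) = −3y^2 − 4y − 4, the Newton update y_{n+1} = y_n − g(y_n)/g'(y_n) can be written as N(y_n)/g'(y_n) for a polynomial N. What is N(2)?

−8

g'(y) = −6y − 4.
N(y) = y·g'(y) − g(y) = y·(−6y − 4) − (−3y^2 − 4y − 4) = −3y^2 + 4.
N(2) = −8.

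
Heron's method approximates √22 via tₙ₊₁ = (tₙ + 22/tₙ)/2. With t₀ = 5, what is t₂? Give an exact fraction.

t₁ = (5 + 22/5)/2 = 47/10.
t₂ = (47/10 + 22/(47/10))/2 = 4409/940.

4409/940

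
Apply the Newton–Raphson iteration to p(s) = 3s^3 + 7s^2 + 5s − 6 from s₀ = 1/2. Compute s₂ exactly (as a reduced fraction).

28702/48659

p'(s) = 9s^2 + 14s + 5.
p(1/2) = −11/8, p'(1/2) = 57/4, so s₁ = (1/2) − (−11/8)/(57/4) = 34/57.
p(34/57) = 6776/61731, p'(34/57) = 17927/1083, so s₂ = (34/57) − (6776/61731)/(17927/1083) = 28702/48659.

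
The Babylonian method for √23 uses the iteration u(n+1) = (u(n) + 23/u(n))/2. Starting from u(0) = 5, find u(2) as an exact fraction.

1151/240

u(1) = (5 + 23/5)/2 = 24/5.
u(2) = (24/5 + 23/(24/5))/2 = 1151/240.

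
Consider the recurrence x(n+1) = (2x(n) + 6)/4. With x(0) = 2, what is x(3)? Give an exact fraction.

x(1) = (2·2 + 6)/4 = 5/2.
x(2) = (2·(5/2) + 6)/4 = 11/4.
x(3) = (2·(11/4) + 6)/4 = 23/8.

23/8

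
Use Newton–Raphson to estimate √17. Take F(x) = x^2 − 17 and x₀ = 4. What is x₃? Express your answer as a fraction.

9478657/2298912

F'(x) = 2x.
F(4) = −1, F'(4) = 8, so x₁ = 4 − (−1)/8 = 33/8.
F(33/8) = 1/64, F'(33/8) = 33/4, so x₂ = (33/8) − (1/64)/(33/4) = 2177/528.
F(2177/528) = 1/278784, F'(2177/528) = 2177/264, so x₃ = (2177/528) − (1/278784)/(2177/264) = 9478657/2298912.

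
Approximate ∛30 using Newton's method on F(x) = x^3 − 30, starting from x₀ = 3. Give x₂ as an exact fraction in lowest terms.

F'(x) = 3x^2.
F(3) = −3, F'(3) = 27, so x₁ = 3 − (−3)/27 = 28/9.
F(28/9) = 82/729, F'(28/9) = 784/27, so x₂ = (28/9) − (82/729)/(784/27) = 32887/10584.

32887/10584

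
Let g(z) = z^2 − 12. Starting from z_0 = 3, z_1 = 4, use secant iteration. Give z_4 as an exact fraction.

724/209

g(3) = −3, g(4) = 4. z_2 = 4 − 4·(4 − 3)/(4 − (−3)) = 24/7.
g(4) = 4, g(24/7) = −12/49. z_3 = (24/7) − (−12/49)·((24/7) − 4)/((−12/49) − 4) = 45/13.
g(24/7) = −12/49, g(45/13) = −3/169. z_4 = (45/13) − (−3/169)·((45/13) − (24/7))/((−3/169) − (−12/49)) = 724/209.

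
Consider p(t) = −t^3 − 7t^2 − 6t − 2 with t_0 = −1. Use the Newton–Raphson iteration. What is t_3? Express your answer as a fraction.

−6647/17145

p'(t) = −3t^2 − 14t − 6.
p(−1) = −2, p'(−1) = 5, so t_1 = (−1) − (−2)/5 = −3/5.
p(−3/5) = −88/125, p'(−3/5) = 33/25, so t_2 = (−3/5) − (−88/125)/(33/25) = −1/15.
p(−1/15) = −5504/3375, p'(−1/15) = −127/25, so t_3 = (−1/15) − (−5504/3375)/(−127/25) = −6647/17145.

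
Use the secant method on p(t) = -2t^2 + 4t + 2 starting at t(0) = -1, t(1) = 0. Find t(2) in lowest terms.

-1/3

p(-1) = -4, p(0) = 2. t(2) = 0 - 2·(0 - (-1))/(2 - (-4)) = -1/3.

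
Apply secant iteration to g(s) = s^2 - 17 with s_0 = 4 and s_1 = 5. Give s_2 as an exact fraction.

37/9

g(4) = -1, g(5) = 8. s_2 = 5 - 8·(5 - 4)/(8 - (-1)) = 37/9.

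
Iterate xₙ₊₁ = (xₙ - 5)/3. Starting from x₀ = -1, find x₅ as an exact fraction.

-202/81

x₁ = ((-1) - 5)/3 = -2.
x₂ = ((-2) - 5)/3 = -7/3.
x₃ = ((-7/3) - 5)/3 = -22/9.
x₄ = ((-22/9) - 5)/3 = -67/27.
x₅ = ((-67/27) - 5)/3 = -202/81.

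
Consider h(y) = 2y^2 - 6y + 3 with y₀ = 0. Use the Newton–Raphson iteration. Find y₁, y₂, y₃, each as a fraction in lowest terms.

y₁ = 1/2, y₂ = 5/8, y₃ = 71/112

h'(y) = 4y - 6.
h(0) = 3, h'(0) = -6, so y₁ = 0 - 3/(-6) = 1/2.
h(1/2) = 1/2, h'(1/2) = -4, so y₂ = (1/2) - (1/2)/(-4) = 5/8.
h(5/8) = 1/32, h'(5/8) = -7/2, so y₃ = (5/8) - (1/32)/(-7/2) = 71/112.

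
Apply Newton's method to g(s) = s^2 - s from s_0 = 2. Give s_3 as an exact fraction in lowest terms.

256/255

g'(s) = 2s - 1.
g(2) = 2, g'(2) = 3, so s_1 = 2 - 2/3 = 4/3.
g(4/3) = 4/9, g'(4/3) = 5/3, so s_2 = (4/3) - (4/9)/(5/3) = 16/15.
g(16/15) = 16/225, g'(16/15) = 17/15, so s_3 = (16/15) - (16/225)/(17/15) = 256/255.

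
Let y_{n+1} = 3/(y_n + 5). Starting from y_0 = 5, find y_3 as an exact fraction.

159/295

y_1 = 3/(5 + 5) = 3/10.
y_2 = 3/(3/10 + 5) = 30/53.
y_3 = 3/(30/53 + 5) = 159/295.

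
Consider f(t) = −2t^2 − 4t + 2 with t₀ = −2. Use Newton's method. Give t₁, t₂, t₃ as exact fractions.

t₁ = −5/2, t₂ = −29/12, t₃ = −985/408

f'(t) = −4t − 4.
f(−2) = 2, f'(−2) = 4, so t₁ = (−2) − 2/4 = −5/2.
f(−5/2) = −1/2, f'(−5/2) = 6, so t₂ = (−5/2) − (−1/2)/6 = −29/12.
f(−29/12) = −1/72, f'(−29/12) = 17/3, so t₃ = (−29/12) − (−1/72)/(17/3) = −985/408.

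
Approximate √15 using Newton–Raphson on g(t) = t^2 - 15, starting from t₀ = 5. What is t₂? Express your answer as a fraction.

31/8

g'(t) = 2t.
g(5) = 10, g'(5) = 10, so t₁ = 5 - 10/10 = 4.
g(4) = 1, g'(4) = 8, so t₂ = 4 - 1/8 = 31/8.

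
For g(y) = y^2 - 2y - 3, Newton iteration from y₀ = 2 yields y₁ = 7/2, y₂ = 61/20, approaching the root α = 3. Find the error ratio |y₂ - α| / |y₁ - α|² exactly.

1/5

y₁ - α = 7/2 - 3 = 1/2, so |y₁ - α| = 1/2.
y₂ - α = 61/20 - 3 = 1/20, so |y₂ - α| = 1/20.
|y₁ - α|² = 1/4.
Ratio = (1/20) / (1/4) = 1/5.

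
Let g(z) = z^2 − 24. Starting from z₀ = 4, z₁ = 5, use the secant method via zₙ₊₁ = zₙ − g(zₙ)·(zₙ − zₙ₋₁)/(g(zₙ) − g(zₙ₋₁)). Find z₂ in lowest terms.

44/9

g(4) = −8, g(5) = 1. z₂ = 5 − 1·(5 − 4)/(1 − (−8)) = 44/9.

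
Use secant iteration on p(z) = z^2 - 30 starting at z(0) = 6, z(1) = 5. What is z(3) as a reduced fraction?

p(6) = 6, p(5) = -5. z(2) = 5 - (-5)·(5 - 6)/((-5) - 6) = 60/11.
p(5) = -5, p(60/11) = -30/121. z(3) = (60/11) - (-30/121)·((60/11) - 5)/((-30/121) - (-5)) = 126/23.

126/23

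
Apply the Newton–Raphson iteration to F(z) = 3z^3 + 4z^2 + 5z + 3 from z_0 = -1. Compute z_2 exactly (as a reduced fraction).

F'(z) = 9z^2 + 8z + 5.
F(-1) = -1, F'(-1) = 6, so z_1 = (-1) - (-1)/6 = -5/6.
F(-5/6) = -1/8, F'(-5/6) = 55/12, so z_2 = (-5/6) - (-1/8)/(55/12) = -133/165.

-133/165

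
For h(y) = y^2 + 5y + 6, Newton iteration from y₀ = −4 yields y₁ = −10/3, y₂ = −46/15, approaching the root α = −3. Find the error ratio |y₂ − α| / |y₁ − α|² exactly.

y₁ − α = −10/3 − (−3) = −10/3 + 3 = −1/3, so |y₁ − α| = 1/3.
y₂ − α = −46/15 − (−3) = −46/15 + 3 = −1/15, so |y₂ − α| = 1/15.
|y₁ − α|² = 1/9.
Ratio = (1/15) / (1/9) = 3/5.

3/5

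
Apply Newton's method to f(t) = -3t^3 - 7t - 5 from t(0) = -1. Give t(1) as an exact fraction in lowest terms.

-11/16

f'(t) = -9t^2 - 7.
f(-1) = 5, f'(-1) = -16, so t(1) = (-1) - 5/(-16) = -11/16.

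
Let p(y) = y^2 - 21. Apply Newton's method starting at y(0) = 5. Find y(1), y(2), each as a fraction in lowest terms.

p'(y) = 2y.
p(5) = 4, p'(5) = 10, so y(1) = 5 - 4/10 = 23/5.
p(23/5) = 4/25, p'(23/5) = 46/5, so y(2) = (23/5) - (4/25)/(46/5) = 527/115.

y(1) = 23/5, y(2) = 527/115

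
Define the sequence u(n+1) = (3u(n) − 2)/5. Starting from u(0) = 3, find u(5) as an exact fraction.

−2153/3125

u(1) = (3·3 − 2)/5 = 7/5.
u(2) = (3·(7/5) − 2)/5 = 11/25.
u(3) = (3·(11/25) − 2)/5 = −17/125.
u(4) = (3·(−17/125) − 2)/5 = −301/625.
u(5) = (3·(−301/625) − 2)/5 = −2153/3125.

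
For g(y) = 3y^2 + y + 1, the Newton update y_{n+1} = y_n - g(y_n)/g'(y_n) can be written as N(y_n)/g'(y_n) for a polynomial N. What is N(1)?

2

g'(y) = 6y + 1.
N(y) = y·g'(y) - g(y) = y·(6y + 1) - (3y^2 + y + 1) = 3y^2 - 1.
N(1) = 2.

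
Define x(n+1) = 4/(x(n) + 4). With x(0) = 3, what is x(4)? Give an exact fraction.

x(1) = 4/(3 + 4) = 4/7.
x(2) = 4/(4/7 + 4) = 7/8.
x(3) = 4/(7/8 + 4) = 32/39.
x(4) = 4/(32/39 + 4) = 39/47.

39/47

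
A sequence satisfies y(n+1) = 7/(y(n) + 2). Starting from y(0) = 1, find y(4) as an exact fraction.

329/185

y(1) = 7/(1 + 2) = 7/3.
y(2) = 7/(7/3 + 2) = 21/13.
y(3) = 7/(21/13 + 2) = 91/47.
y(4) = 7/(91/47 + 2) = 329/185.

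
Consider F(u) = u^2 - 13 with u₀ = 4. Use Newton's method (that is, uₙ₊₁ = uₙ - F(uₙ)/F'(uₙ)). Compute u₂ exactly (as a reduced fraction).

1673/464

F'(u) = 2u.
F(4) = 3, F'(4) = 8, so u₁ = 4 - 3/8 = 29/8.
F(29/8) = 9/64, F'(29/8) = 29/4, so u₂ = (29/8) - (9/64)/(29/4) = 1673/464.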